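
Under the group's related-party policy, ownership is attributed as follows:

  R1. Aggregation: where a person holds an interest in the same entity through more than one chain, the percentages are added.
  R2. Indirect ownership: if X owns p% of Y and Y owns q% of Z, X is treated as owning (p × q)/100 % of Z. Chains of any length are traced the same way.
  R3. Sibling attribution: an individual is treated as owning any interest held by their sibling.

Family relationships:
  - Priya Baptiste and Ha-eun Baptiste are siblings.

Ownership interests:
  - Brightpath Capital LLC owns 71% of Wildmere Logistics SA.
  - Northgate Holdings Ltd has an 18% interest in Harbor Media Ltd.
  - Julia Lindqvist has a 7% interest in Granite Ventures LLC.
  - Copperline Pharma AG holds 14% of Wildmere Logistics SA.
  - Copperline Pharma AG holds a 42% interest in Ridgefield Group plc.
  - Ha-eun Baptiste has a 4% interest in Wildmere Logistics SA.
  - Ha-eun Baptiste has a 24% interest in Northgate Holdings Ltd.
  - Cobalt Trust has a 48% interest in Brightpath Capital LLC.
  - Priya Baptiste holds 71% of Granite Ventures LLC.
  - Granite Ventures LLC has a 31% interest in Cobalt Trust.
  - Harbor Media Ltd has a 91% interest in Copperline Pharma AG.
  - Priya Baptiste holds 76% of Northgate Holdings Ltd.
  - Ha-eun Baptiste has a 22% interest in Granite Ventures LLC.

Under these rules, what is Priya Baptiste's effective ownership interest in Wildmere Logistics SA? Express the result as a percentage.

16.118464%

By sibling attribution (R3), Priya Baptiste is treated as also owning Ha-eun Baptiste's interest in Granite Ventures LLC, giving 71% + 22% = 93%.
By sibling attribution (R3), Priya Baptiste is treated as also owning Ha-eun Baptiste's interest in Northgate Holdings Ltd, giving 76% + 24% = 100%.
By sibling attribution (R3), Priya Baptiste is treated as owning Ha-eun Baptiste's 4% interest in Wildmere Logistics SA.
Chain via Granite Ventures LLC → Cobalt Trust → Brightpath Capital LLC (R2): 93% × 31% × 48% × 71% = 9.825264% of Wildmere Logistics SA.
Chain via Northgate Holdings Ltd → Harbor Media Ltd → Copperline Pharma AG (R2): 100% × 18% × 91% × 14% = 2.2932% of Wildmere Logistics SA.
Direct interest in Wildmere Logistics SA: 4%.
Aggregating (R1): 9.825264% + 2.2932% + 4% = 16.118464%.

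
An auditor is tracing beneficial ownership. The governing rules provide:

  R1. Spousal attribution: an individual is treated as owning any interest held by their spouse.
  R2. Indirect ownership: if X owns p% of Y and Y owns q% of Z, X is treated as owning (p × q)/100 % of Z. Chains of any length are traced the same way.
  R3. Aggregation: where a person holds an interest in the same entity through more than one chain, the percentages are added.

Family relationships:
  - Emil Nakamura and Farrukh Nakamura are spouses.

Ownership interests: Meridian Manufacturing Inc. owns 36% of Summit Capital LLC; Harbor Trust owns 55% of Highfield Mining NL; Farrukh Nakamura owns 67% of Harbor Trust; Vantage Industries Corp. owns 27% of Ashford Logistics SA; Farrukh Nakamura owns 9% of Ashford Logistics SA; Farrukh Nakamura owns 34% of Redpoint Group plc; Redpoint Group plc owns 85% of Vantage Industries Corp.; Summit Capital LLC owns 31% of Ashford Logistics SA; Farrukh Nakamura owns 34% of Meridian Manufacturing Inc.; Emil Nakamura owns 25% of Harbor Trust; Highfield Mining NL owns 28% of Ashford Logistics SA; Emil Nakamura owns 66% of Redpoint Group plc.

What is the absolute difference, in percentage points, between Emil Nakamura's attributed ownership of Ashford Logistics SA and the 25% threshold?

By spousal attribution (R1), Emil Nakamura is treated as also owning Farrukh Nakamura's interest in Harbor Trust, giving 25% + 67% = 92%.
By spousal attribution (R1), Emil Nakamura is treated as also owning Farrukh Nakamura's interest in Redpoint Group plc, giving 66% + 34% = 100%.
By spousal attribution (R1), Emil Nakamura is treated as owning Farrukh Nakamura's 34% interest in Meridian Manufacturing Inc.
By spousal attribution (R1), Emil Nakamura is treated as owning Farrukh Nakamura's 9% interest in Ashford Logistics SA.
Chain via Harbor Trust → Highfield Mining NL (R2): 92% × 55% × 28% = 14.168% of Ashford Logistics SA.
Chain via Redpoint Group plc → Vantage Industries Corp. (R2): 100% × 85% × 27% = 22.95% of Ashford Logistics SA.
Chain via Meridian Manufacturing Inc. → Summit Capital LLC (R2): 34% × 36% × 31% = 3.7944% of Ashford Logistics SA.
Direct interest in Ashford Logistics SA: 9%.
Aggregating (R3): 14.168% + 22.95% + 3.7944% + 9% = 49.9124%.
49.9124% exceeds the 25% threshold by 24.9124 percentage points.

24.9124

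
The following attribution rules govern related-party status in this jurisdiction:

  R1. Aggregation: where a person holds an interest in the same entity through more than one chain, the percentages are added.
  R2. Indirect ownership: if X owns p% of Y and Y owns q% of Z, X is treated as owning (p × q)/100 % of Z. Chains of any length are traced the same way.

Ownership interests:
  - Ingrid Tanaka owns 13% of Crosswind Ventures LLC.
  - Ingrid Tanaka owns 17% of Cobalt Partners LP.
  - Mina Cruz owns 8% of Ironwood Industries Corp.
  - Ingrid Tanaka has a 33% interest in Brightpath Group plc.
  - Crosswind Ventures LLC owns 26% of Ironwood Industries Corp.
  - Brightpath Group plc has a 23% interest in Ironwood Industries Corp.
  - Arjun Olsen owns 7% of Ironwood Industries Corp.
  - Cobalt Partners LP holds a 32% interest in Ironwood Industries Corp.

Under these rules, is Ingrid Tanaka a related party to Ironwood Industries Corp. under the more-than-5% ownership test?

Chain via Cobalt Partners LP (R2): 17% × 32% = 5.44% of Ironwood Industries Corp.
Chain via Crosswind Ventures LLC (R2): 13% × 26% = 3.38% of Ironwood Industries Corp.
Chain via Brightpath Group plc (R2): 33% × 23% = 7.59% of Ironwood Industries Corp.
Aggregating (R1): 5.44% + 3.38% + 7.59% = 16.41%.
16.41% exceeds the 5% threshold, so Ingrid is a related party to Ironwood Industries Corp.

Yes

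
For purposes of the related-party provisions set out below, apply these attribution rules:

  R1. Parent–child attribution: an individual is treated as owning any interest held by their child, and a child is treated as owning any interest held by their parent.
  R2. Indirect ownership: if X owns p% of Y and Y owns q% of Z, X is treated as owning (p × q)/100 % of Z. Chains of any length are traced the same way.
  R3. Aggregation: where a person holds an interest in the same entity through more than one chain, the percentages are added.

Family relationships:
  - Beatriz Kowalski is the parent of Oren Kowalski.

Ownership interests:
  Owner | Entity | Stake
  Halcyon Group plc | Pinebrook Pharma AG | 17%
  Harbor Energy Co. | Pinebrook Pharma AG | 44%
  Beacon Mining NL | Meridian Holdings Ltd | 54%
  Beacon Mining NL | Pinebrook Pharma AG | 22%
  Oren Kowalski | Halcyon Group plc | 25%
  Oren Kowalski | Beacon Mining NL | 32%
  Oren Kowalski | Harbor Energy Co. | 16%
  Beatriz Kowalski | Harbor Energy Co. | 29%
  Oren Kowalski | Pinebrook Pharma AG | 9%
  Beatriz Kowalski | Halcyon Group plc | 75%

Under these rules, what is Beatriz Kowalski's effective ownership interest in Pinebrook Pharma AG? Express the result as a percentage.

By parent–child attribution (R1), Beatriz Kowalski is treated as also owning Oren Kowalski's interest in Halcyon Group plc, giving 75% + 25% = 100%.
By parent–child attribution (R1), Beatriz Kowalski is treated as also owning Oren Kowalski's interest in Harbor Energy Co, giving 29% + 16% = 45%.
By parent–child attribution (R1), Beatriz Kowalski is treated as owning Oren Kowalski's 32% interest in Beacon Mining NL.
By parent–child attribution (R1), Beatriz Kowalski is treated as owning Oren Kowalski's 9% interest in Pinebrook Pharma AG.
Chain via Halcyon Group plc (R2): 100% × 17% = 17% of Pinebrook Pharma AG.
Chain via Harbor Energy Co. (R2): 45% × 44% = 19.8% of Pinebrook Pharma AG.
Chain via Beacon Mining NL (R2): 32% × 22% = 7.04% of Pinebrook Pharma AG.
Direct interest in Pinebrook Pharma AG: 9%.
Aggregating (R3): 17% + 19.8% + 7.04% + 9% = 52.84%.

52.84%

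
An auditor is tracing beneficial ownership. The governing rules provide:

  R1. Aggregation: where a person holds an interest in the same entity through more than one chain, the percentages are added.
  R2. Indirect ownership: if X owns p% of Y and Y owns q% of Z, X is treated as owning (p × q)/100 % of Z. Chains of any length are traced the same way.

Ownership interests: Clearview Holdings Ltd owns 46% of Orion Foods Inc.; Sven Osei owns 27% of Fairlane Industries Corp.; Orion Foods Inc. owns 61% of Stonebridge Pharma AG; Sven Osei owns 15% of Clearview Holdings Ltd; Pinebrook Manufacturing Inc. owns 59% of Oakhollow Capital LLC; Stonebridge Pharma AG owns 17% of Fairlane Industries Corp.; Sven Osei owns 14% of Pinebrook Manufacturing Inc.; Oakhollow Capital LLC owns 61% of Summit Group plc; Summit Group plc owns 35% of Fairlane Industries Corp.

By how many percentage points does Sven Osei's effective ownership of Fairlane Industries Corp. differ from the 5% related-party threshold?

24.47904

Chain via Clearview Holdings Ltd → Orion Foods Inc. → Stonebridge Pharma AG (R2): 15% × 46% × 61% × 17% = 0.71553% of Fairlane Industries Corp.
Chain via Pinebrook Manufacturing Inc. → Oakhollow Capital LLC → Summit Group plc (R2): 14% × 59% × 61% × 35% = 1.76351% of Fairlane Industries Corp.
Direct interest in Fairlane Industries Corp: 27%.
Aggregating (R1): 0.71553% + 1.76351% + 27% = 29.47904%.
29.47904% exceeds the 5% threshold by 24.47904 percentage points.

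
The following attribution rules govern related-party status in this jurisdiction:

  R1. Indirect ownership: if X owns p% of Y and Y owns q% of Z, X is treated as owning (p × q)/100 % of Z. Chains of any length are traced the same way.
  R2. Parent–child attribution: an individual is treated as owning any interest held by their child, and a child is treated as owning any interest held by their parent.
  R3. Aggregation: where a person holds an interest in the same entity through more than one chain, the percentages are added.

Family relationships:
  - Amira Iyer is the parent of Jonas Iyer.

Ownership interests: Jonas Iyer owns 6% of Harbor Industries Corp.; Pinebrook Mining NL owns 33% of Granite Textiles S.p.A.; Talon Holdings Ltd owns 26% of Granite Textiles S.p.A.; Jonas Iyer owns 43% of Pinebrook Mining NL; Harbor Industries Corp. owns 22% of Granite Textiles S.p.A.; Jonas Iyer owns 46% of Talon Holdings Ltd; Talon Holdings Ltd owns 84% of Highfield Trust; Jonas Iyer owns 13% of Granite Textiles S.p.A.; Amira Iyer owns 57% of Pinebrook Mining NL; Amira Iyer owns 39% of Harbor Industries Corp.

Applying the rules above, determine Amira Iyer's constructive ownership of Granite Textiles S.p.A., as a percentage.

By parent–child attribution (R2), Amira Iyer is treated as also owning Jonas Iyer's interest in Pinebrook Mining NL, giving 57% + 43% = 100%.
By parent–child attribution (R2), Amira Iyer is treated as also owning Jonas Iyer's interest in Harbor Industries Corp, giving 39% + 6% = 45%.
By parent–child attribution (R2), Amira Iyer is treated as owning Jonas Iyer's 46% interest in Talon Holdings Ltd.
By parent–child attribution (R2), Amira Iyer is treated as owning Jonas Iyer's 13% interest in Granite Textiles S.p.A.
Chain via Pinebrook Mining NL (R1): 100% × 33% = 33% of Granite Textiles S.p.A.
Chain via Harbor Industries Corp. (R1): 45% × 22% = 9.9% of Granite Textiles S.p.A.
Chain via Talon Holdings Ltd (R1): 46% × 26% = 11.96% of Granite Textiles S.p.A.
Direct interest in Granite Textiles S.p.A: 13%.
Aggregating (R3): 33% + 9.9% + 11.96% + 13% = 67.86%.

67.86%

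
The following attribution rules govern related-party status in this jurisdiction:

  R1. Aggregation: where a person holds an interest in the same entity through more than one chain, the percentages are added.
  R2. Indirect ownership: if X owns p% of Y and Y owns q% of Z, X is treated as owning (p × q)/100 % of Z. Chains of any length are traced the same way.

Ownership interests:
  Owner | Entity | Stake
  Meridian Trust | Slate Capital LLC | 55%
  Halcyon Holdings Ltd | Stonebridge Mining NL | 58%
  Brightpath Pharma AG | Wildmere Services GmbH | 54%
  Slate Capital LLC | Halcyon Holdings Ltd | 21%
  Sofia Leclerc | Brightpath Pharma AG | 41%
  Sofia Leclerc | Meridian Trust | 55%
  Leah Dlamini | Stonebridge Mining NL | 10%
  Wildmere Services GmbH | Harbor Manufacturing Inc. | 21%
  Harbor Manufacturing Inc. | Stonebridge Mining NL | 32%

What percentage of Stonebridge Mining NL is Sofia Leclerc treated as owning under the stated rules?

5.172258%

Chain via Meridian Trust → Slate Capital LLC → Halcyon Holdings Ltd (R2): 55% × 55% × 21% × 58% = 3.68445% of Stonebridge Mining NL.
Chain via Brightpath Pharma AG → Wildmere Services GmbH → Harbor Manufacturing Inc. (R2): 41% × 54% × 21% × 32% = 1.487808% of Stonebridge Mining NL.
Aggregating (R1): 3.68445% + 1.487808% = 5.172258%.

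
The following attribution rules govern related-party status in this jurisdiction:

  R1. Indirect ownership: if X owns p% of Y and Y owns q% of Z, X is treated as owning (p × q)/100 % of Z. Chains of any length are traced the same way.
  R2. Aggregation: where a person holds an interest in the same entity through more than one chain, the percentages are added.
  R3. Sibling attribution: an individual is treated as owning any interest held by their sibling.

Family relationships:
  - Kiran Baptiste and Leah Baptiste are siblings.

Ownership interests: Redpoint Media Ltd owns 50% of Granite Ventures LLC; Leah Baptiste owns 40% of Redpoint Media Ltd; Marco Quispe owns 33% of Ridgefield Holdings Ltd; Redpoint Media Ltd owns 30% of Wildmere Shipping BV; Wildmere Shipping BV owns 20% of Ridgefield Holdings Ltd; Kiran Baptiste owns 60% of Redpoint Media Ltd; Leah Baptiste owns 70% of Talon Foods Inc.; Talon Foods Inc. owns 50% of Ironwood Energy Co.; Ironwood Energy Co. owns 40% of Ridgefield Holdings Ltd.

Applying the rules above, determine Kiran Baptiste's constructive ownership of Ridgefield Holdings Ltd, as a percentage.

By sibling attribution (R3), Kiran Baptiste is treated as also owning Leah Baptiste's interest in Redpoint Media Ltd, giving 60% + 40% = 100%.
By sibling attribution (R3), Kiran Baptiste is treated as owning Leah Baptiste's 70% interest in Talon Foods Inc.
Chain via Redpoint Media Ltd → Wildmere Shipping BV (R1): 100% × 30% × 20% = 6% of Ridgefield Holdings Ltd.
Chain via Talon Foods Inc. → Ironwood Energy Co. (R1): 70% × 50% × 40% = 14% of Ridgefield Holdings Ltd.
Aggregating (R2): 6% + 14% = 20%.

20%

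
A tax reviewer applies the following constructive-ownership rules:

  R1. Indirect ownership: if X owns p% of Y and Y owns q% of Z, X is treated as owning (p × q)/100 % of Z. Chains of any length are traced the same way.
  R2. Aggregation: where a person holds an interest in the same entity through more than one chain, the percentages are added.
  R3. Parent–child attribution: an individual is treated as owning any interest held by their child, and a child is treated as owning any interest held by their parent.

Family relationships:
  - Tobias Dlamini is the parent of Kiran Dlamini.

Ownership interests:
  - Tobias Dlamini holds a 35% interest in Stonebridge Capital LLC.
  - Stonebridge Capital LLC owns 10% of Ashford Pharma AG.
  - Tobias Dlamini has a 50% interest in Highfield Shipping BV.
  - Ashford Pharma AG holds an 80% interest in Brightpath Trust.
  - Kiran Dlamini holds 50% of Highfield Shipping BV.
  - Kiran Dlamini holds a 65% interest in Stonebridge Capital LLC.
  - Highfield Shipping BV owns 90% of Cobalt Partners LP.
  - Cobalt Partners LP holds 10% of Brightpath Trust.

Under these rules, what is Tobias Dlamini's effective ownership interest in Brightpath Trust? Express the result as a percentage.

By parent–child attribution (R3), Tobias Dlamini is treated as also owning Kiran Dlamini's interest in Highfield Shipping BV, giving 50% + 50% = 100%.
By parent–child attribution (R3), Tobias Dlamini is treated as also owning Kiran Dlamini's interest in Stonebridge Capital LLC, giving 35% + 65% = 100%.
Chain via Highfield Shipping BV → Cobalt Partners LP (R1): 100% × 90% × 10% = 9% of Brightpath Trust.
Chain via Stonebridge Capital LLC → Ashford Pharma AG (R1): 100% × 10% × 80% = 8% of Brightpath Trust.
Aggregating (R2): 9% + 8% = 17%.

17%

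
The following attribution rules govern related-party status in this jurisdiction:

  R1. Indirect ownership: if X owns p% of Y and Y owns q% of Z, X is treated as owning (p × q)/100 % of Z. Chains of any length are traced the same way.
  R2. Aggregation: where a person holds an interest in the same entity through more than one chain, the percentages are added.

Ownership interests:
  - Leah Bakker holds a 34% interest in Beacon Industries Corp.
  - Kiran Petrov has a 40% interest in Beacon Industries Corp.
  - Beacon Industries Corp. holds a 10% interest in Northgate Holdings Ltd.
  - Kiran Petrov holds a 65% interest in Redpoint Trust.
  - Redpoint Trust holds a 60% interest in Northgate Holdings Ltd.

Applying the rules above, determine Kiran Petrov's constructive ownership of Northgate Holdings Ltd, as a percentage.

43%

Chain via Beacon Industries Corp. (R1): 40% × 10% = 4% of Northgate Holdings Ltd.
Chain via Redpoint Trust (R1): 65% × 60% = 39% of Northgate Holdings Ltd.
Aggregating (R2): 4% + 39% = 43%.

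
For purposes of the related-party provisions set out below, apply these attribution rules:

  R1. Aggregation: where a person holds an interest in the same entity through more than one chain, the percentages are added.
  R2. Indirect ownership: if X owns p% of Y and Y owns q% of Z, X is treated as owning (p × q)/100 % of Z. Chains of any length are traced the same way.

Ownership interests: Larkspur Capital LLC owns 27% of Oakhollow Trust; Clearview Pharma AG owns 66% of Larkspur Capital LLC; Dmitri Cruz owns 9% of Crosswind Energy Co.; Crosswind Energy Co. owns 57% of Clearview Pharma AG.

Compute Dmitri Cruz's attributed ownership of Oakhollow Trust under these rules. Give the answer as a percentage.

0.914166%

Chain via Crosswind Energy Co. → Clearview Pharma AG → Larkspur Capital LLC (R2): 9% × 57% × 66% × 27% = 0.914166% of Oakhollow Trust.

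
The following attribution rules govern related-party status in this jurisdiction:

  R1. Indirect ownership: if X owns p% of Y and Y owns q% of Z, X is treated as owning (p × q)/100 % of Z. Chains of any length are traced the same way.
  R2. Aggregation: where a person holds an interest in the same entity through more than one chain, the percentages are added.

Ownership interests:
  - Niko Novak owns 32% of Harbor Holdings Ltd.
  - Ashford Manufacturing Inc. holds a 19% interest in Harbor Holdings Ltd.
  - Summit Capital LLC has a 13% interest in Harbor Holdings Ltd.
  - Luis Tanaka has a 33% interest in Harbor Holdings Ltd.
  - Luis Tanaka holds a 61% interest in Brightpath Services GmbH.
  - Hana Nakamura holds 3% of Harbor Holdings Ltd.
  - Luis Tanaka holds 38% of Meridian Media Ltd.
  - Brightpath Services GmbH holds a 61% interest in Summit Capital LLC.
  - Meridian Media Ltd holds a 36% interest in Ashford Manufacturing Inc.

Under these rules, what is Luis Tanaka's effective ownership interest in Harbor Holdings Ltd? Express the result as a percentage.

40.4365%

Chain via Meridian Media Ltd → Ashford Manufacturing Inc. (R1): 38% × 36% × 19% = 2.5992% of Harbor Holdings Ltd.
Chain via Brightpath Services GmbH → Summit Capital LLC (R1): 61% × 61% × 13% = 4.8373% of Harbor Holdings Ltd.
Direct interest in Harbor Holdings Ltd: 33%.
Aggregating (R2): 2.5992% + 4.8373% + 33% = 40.4365%.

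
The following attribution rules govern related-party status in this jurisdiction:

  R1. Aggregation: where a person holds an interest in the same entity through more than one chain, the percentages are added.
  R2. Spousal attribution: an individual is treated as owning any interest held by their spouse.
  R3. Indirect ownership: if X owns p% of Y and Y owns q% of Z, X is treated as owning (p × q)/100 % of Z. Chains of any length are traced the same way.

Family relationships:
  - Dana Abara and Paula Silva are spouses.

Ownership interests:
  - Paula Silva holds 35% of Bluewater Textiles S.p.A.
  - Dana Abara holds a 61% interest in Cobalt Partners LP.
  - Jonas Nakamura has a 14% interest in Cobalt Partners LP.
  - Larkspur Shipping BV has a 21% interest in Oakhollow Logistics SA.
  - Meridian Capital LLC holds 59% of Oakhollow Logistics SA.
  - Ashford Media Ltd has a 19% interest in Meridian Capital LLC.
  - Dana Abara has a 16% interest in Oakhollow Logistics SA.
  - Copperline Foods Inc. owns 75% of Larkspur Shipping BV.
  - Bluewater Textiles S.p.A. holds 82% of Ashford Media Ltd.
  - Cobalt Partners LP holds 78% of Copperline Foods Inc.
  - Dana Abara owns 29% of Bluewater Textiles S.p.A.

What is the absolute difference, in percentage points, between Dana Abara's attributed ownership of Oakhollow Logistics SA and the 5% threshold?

24.376858

By spousal attribution (R2), Dana Abara is treated as also owning Paula Silva's interest in Bluewater Textiles S.p.A, giving 29% + 35% = 64%.
Chain via Bluewater Textiles S.p.A. → Ashford Media Ltd → Meridian Capital LLC (R3): 64% × 82% × 19% × 59% = 5.883008% of Oakhollow Logistics SA.
Chain via Cobalt Partners LP → Copperline Foods Inc. → Larkspur Shipping BV (R3): 61% × 78% × 75% × 21% = 7.49385% of Oakhollow Logistics SA.
Direct interest in Oakhollow Logistics SA: 16%.
Aggregating (R1): 5.883008% + 7.49385% + 16% = 29.376858%.
29.376858% exceeds the 5% threshold by 24.376858 percentage points.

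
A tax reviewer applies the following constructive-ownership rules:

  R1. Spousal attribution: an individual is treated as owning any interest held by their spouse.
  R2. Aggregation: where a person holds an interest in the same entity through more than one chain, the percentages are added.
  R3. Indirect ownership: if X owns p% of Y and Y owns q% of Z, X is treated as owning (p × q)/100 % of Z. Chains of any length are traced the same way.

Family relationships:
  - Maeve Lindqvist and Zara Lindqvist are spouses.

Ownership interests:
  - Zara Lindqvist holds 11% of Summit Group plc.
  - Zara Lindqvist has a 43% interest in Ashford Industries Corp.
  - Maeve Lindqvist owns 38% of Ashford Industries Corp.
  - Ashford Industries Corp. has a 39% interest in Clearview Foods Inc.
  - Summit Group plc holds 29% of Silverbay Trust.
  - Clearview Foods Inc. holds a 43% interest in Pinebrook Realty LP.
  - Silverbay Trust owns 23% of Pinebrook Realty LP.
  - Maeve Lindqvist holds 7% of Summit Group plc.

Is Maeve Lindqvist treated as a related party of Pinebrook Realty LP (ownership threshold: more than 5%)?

By spousal attribution (R1), Maeve Lindqvist is treated as also owning Zara Lindqvist's interest in Ashford Industries Corp, giving 38% + 43% = 81%.
By spousal attribution (R1), Maeve Lindqvist is treated as also owning Zara Lindqvist's interest in Summit Group plc, giving 7% + 11% = 18%.
Chain via Ashford Industries Corp. → Clearview Foods Inc. (R3): 81% × 39% × 43% = 13.5837% of Pinebrook Realty LP.
Chain via Summit Group plc → Silverbay Trust (R3): 18% × 29% × 23% = 1.2006% of Pinebrook Realty LP.
Aggregating (R2): 13.5837% + 1.2006% = 14.7843%.
14.7843% exceeds the 5% threshold, so Maeve is a related party to Pinebrook Realty LP.

Yes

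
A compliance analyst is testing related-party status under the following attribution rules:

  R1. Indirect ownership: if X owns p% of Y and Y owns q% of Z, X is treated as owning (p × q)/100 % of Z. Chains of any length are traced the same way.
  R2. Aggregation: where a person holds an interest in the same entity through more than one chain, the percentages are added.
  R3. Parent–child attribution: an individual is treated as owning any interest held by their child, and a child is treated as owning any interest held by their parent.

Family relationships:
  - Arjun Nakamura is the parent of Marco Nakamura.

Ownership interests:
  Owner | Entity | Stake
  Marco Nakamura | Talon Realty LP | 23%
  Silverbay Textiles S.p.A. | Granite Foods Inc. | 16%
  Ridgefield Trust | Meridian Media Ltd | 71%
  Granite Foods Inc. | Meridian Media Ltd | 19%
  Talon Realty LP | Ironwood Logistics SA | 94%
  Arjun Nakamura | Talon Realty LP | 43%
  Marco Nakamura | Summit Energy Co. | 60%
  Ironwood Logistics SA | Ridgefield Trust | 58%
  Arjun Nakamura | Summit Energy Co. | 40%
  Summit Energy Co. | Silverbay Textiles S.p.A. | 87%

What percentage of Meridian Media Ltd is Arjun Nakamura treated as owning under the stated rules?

28.192872%

By parent–child attribution (R3), Arjun Nakamura is treated as also owning Marco Nakamura's interest in Summit Energy Co, giving 40% + 60% = 100%.
By parent–child attribution (R3), Arjun Nakamura is treated as also owning Marco Nakamura's interest in Talon Realty LP, giving 43% + 23% = 66%.
Chain via Summit Energy Co. → Silverbay Textiles S.p.A. → Granite Foods Inc. (R1): 100% × 87% × 16% × 19% = 2.6448% of Meridian Media Ltd.
Chain via Talon Realty LP → Ironwood Logistics SA → Ridgefield Trust (R1): 66% × 94% × 58% × 71% = 25.548072% of Meridian Media Ltd.
Aggregating (R2): 2.6448% + 25.548072% = 28.192872%.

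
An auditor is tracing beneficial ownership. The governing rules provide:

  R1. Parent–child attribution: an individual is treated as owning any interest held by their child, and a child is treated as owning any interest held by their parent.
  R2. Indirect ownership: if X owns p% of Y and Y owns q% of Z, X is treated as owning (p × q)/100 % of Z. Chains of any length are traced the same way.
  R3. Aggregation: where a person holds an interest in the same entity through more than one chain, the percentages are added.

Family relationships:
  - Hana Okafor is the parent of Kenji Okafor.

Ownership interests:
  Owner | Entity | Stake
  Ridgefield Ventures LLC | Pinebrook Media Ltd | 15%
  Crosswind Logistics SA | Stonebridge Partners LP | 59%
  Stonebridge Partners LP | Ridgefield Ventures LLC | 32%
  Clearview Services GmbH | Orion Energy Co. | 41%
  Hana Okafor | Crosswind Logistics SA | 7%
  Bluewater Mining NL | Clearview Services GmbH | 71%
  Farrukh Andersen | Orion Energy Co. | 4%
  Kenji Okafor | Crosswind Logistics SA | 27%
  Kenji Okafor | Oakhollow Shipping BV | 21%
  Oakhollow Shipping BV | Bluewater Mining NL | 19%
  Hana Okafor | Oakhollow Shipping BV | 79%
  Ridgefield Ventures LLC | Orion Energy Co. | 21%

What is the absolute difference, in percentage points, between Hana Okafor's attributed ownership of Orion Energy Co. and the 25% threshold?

18.121068

By parent–child attribution (R1), Hana Okafor is treated as also owning Kenji Okafor's interest in Crosswind Logistics SA, giving 7% + 27% = 34%.
By parent–child attribution (R1), Hana Okafor is treated as also owning Kenji Okafor's interest in Oakhollow Shipping BV, giving 79% + 21% = 100%.
Chain via Crosswind Logistics SA → Stonebridge Partners LP → Ridgefield Ventures LLC (R2): 34% × 59% × 32% × 21% = 1.348032% of Orion Energy Co.
Chain via Oakhollow Shipping BV → Bluewater Mining NL → Clearview Services GmbH (R2): 100% × 19% × 71% × 41% = 5.5309% of Orion Energy Co.
Aggregating (R3): 1.348032% + 5.5309% = 6.878932%.
6.878932% falls short of the 25% threshold by 18.121068 percentage points.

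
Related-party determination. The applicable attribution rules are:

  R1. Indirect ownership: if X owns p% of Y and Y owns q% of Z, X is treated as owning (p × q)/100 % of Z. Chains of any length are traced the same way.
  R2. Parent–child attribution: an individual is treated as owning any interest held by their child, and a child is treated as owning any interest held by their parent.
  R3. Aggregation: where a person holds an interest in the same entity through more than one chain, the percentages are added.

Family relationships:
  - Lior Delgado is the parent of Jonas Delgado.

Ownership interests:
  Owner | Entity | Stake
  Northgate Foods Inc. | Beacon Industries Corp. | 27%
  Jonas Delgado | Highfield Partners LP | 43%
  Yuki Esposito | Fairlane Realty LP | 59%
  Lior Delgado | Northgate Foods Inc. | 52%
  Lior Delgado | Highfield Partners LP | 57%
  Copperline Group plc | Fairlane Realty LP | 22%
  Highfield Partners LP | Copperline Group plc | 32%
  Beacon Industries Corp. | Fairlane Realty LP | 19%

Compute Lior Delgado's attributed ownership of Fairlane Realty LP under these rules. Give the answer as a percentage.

By parent–child attribution (R2), Lior Delgado is treated as also owning Jonas Delgado's interest in Highfield Partners LP, giving 57% + 43% = 100%.
Chain via Highfield Partners LP → Copperline Group plc (R1): 100% × 32% × 22% = 7.04% of Fairlane Realty LP.
Chain via Northgate Foods Inc. → Beacon Industries Corp. (R1): 52% × 27% × 19% = 2.6676% of Fairlane Realty LP.
Aggregating (R3): 7.04% + 2.6676% = 9.7076%.

9.7076%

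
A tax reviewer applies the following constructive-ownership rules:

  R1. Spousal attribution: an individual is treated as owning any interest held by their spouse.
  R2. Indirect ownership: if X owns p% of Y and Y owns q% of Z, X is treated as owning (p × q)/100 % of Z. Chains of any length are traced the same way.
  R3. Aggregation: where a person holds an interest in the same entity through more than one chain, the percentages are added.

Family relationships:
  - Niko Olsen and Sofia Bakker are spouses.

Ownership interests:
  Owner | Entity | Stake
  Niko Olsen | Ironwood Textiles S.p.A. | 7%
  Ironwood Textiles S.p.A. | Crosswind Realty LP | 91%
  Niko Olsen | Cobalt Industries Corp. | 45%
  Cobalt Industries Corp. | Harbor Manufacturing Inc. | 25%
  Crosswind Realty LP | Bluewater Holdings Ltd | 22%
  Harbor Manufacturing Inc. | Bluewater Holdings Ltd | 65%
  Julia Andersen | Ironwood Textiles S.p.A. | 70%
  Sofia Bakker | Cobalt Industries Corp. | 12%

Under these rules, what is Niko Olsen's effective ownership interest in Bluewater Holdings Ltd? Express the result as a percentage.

10.6639%

By spousal attribution (R1), Niko Olsen is treated as also owning Sofia Bakker's interest in Cobalt Industries Corp, giving 45% + 12% = 57%.
Chain via Ironwood Textiles S.p.A. → Crosswind Realty LP (R2): 7% × 91% × 22% = 1.4014% of Bluewater Holdings Ltd.
Chain via Cobalt Industries Corp. → Harbor Manufacturing Inc. (R2): 57% × 25% × 65% = 9.2625% of Bluewater Holdings Ltd.
Aggregating (R3): 1.4014% + 9.2625% = 10.6639%.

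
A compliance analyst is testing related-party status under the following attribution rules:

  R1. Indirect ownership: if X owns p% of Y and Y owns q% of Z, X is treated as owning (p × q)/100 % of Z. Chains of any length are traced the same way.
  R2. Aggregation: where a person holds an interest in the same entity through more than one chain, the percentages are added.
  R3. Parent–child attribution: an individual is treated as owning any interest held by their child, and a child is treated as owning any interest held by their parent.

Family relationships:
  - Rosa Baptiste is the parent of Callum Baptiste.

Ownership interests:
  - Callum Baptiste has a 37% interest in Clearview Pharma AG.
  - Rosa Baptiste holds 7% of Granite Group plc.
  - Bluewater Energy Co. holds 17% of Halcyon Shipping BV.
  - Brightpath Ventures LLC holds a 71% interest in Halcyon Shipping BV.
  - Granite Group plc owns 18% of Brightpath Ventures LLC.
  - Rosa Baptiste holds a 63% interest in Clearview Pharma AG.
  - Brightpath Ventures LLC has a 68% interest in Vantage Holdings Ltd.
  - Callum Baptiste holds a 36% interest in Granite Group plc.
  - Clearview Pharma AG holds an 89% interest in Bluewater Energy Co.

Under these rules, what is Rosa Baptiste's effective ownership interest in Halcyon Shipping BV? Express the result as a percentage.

By parent–child attribution (R3), Rosa Baptiste is treated as also owning Callum Baptiste's interest in Clearview Pharma AG, giving 63% + 37% = 100%.
By parent–child attribution (R3), Rosa Baptiste is treated as also owning Callum Baptiste's interest in Granite Group plc, giving 7% + 36% = 43%.
Chain via Clearview Pharma AG → Bluewater Energy Co. (R1): 100% × 89% × 17% = 15.13% of Halcyon Shipping BV.
Chain via Granite Group plc → Brightpath Ventures LLC (R1): 43% × 18% × 71% = 5.4954% of Halcyon Shipping BV.
Aggregating (R2): 15.13% + 5.4954% = 20.6254%.

20.6254%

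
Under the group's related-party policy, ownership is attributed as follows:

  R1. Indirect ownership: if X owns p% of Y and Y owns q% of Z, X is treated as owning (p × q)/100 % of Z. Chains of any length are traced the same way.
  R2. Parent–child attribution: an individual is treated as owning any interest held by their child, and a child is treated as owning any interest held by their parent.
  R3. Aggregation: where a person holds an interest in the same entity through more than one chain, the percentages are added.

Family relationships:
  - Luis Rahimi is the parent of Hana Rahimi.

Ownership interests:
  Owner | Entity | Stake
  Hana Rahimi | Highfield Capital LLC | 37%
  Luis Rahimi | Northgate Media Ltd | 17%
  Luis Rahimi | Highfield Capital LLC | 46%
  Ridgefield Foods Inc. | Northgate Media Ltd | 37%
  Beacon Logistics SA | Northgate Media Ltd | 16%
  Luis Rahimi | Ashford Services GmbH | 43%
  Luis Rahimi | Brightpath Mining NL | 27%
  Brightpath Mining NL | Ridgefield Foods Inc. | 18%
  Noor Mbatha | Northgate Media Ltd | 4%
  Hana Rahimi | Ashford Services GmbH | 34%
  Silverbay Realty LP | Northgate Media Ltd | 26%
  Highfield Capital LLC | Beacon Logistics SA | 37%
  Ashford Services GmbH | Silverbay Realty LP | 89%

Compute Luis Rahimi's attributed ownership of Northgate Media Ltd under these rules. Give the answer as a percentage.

41.5296%

By parent–child attribution (R2), Luis Rahimi is treated as also owning Hana Rahimi's interest in Ashford Services GmbH, giving 43% + 34% = 77%.
By parent–child attribution (R2), Luis Rahimi is treated as also owning Hana Rahimi's interest in Highfield Capital LLC, giving 46% + 37% = 83%.
Chain via Ashford Services GmbH → Silverbay Realty LP (R1): 77% × 89% × 26% = 17.8178% of Northgate Media Ltd.
Chain via Highfield Capital LLC → Beacon Logistics SA (R1): 83% × 37% × 16% = 4.9136% of Northgate Media Ltd.
Chain via Brightpath Mining NL → Ridgefield Foods Inc. (R1): 27% × 18% × 37% = 1.7982% of Northgate Media Ltd.
Direct interest in Northgate Media Ltd: 17%.
Aggregating (R3): 17.8178% + 4.9136% + 1.7982% + 17% = 41.5296%.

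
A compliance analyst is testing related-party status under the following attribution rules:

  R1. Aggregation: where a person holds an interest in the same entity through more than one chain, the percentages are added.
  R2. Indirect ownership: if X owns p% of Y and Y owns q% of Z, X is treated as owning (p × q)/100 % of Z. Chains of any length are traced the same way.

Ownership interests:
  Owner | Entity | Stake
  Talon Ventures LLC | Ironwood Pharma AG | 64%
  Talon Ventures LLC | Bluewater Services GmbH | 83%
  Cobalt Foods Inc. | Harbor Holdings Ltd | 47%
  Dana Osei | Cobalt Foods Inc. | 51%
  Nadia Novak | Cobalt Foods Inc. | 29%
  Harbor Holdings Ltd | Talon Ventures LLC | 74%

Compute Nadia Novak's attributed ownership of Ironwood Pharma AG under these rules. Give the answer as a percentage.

6.455168%

Chain via Cobalt Foods Inc. → Harbor Holdings Ltd → Talon Ventures LLC (R2): 29% × 47% × 74% × 64% = 6.455168% of Ironwood Pharma AG.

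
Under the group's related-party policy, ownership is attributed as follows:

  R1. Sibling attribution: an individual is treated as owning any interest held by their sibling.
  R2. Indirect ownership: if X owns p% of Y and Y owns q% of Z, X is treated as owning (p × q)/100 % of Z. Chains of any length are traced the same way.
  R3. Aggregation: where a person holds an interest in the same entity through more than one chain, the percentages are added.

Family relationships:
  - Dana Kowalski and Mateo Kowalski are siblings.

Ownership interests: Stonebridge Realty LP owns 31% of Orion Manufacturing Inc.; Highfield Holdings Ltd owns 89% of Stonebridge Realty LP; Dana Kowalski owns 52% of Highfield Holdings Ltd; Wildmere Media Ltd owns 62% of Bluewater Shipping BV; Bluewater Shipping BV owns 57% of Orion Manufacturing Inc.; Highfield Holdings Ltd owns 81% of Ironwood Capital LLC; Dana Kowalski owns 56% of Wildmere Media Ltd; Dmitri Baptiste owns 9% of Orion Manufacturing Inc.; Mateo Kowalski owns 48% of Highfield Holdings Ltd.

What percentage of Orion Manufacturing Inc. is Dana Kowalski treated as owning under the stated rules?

47.3804%

By sibling attribution (R1), Dana Kowalski is treated as also owning Mateo Kowalski's interest in Highfield Holdings Ltd, giving 52% + 48% = 100%.
Chain via Highfield Holdings Ltd → Stonebridge Realty LP (R2): 100% × 89% × 31% = 27.59% of Orion Manufacturing Inc.
Chain via Wildmere Media Ltd → Bluewater Shipping BV (R2): 56% × 62% × 57% = 19.7904% of Orion Manufacturing Inc.
Aggregating (R3): 27.59% + 19.7904% = 47.3804%.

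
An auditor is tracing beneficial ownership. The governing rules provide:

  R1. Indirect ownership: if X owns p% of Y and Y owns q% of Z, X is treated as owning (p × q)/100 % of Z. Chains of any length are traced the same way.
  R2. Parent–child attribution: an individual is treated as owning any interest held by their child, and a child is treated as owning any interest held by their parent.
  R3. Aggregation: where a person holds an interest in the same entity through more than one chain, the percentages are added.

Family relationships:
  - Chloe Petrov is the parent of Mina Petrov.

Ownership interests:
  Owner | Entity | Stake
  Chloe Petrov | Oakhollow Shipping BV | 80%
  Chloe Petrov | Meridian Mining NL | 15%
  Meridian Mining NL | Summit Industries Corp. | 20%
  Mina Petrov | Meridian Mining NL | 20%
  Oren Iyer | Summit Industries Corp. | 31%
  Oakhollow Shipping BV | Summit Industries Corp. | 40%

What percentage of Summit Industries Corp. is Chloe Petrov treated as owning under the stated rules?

By parent–child attribution (R2), Chloe Petrov is treated as also owning Mina Petrov's interest in Meridian Mining NL, giving 15% + 20% = 35%.
Chain via Oakhollow Shipping BV (R1): 80% × 40% = 32% of Summit Industries Corp.
Chain via Meridian Mining NL (R1): 35% × 20% = 7% of Summit Industries Corp.
Aggregating (R3): 32% + 7% = 39%.

39%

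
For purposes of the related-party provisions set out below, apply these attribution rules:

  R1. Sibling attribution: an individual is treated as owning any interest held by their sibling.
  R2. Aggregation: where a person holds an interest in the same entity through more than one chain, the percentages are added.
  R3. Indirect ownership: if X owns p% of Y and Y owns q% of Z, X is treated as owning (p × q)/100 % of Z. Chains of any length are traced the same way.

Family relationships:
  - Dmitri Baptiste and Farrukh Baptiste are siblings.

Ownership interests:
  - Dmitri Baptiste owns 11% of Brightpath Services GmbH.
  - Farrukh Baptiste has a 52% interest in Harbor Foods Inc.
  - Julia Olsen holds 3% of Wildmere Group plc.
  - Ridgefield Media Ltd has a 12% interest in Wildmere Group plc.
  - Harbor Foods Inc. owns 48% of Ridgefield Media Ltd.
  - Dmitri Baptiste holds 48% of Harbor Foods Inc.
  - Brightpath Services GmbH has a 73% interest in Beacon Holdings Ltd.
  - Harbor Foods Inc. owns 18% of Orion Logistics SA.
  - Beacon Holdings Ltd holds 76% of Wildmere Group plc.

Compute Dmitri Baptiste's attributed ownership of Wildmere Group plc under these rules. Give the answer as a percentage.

By sibling attribution (R1), Dmitri Baptiste is treated as also owning Farrukh Baptiste's interest in Harbor Foods Inc, giving 48% + 52% = 100%.
Chain via Brightpath Services GmbH → Beacon Holdings Ltd (R3): 11% × 73% × 76% = 6.1028% of Wildmere Group plc.
Chain via Harbor Foods Inc. → Ridgefield Media Ltd (R3): 100% × 48% × 12% = 5.76% of Wildmere Group plc.
Aggregating (R2): 6.1028% + 5.76% = 11.8628%.

11.8628%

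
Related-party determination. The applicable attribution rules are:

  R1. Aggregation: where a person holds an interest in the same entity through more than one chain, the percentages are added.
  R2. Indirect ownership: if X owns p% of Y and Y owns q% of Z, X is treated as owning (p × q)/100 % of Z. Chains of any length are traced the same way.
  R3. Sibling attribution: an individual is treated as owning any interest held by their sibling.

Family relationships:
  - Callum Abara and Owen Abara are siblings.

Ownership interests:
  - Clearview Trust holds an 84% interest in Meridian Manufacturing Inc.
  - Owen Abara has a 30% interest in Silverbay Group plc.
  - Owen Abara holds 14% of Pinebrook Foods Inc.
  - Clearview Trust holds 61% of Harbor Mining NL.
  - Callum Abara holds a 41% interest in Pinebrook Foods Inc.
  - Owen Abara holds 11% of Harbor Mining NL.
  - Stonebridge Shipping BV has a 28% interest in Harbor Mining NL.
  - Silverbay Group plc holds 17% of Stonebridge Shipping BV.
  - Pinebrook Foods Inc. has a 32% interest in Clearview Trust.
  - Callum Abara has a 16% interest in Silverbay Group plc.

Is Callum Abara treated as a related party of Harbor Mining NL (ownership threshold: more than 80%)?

No

By sibling attribution (R3), Callum Abara is treated as also owning Owen Abara's interest in Pinebrook Foods Inc, giving 41% + 14% = 55%.
By sibling attribution (R3), Callum Abara is treated as also owning Owen Abara's interest in Silverbay Group plc, giving 16% + 30% = 46%.
By sibling attribution (R3), Callum Abara is treated as owning Owen Abara's 11% interest in Harbor Mining NL.
Chain via Pinebrook Foods Inc. → Clearview Trust (R2): 55% × 32% × 61% = 10.736% of Harbor Mining NL.
Chain via Silverbay Group plc → Stonebridge Shipping BV (R2): 46% × 17% × 28% = 2.1896% of Harbor Mining NL.
Direct interest in Harbor Mining NL: 11%.
Aggregating (R1): 10.736% + 2.1896% + 11% = 23.9256%.
23.9256% does not exceed the 80% threshold, so Callum is not a related party to Harbor Mining NL.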